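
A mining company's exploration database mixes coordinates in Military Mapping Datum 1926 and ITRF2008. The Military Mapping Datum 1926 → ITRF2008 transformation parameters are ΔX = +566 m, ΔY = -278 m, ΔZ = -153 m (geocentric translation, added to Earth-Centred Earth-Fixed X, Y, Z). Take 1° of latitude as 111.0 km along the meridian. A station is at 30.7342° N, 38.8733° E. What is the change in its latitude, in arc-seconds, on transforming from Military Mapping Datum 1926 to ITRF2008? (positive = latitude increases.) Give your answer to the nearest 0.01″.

sin φ = 0.511056, cos φ = 0.859547, sin λ = 0.627600, cos λ = 0.778536.
North component: ΔN = −sin φ cos λ·ΔX − sin φ sin λ·ΔY + cos φ·ΔZ = −(0.511056)(0.778536)(566) − (0.511056)(0.627600)(-278) + (0.859547)(-153) = -267.54 m.
1° of latitude spans 111000 m, so Δφ = -267.54 / 111000 × 3600 = -8.677″.

Δφ = -8.68″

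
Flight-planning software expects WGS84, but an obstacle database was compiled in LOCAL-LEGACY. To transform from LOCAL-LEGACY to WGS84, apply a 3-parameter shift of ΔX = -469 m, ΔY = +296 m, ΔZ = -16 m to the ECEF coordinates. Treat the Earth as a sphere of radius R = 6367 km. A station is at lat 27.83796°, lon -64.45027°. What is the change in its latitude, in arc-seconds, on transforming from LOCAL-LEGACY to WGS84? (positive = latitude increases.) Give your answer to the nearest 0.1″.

Δφ = 6.6″

sin φ = 0.466973, cos φ = 0.884272, sin λ = -0.902211, cos λ = 0.431294.
North component: ΔN = −sin φ cos λ·ΔX − sin φ sin λ·ΔY + cos φ·ΔZ = −(0.466973)(0.431294)(-469) − (0.466973)(-0.902211)(296) + (0.884272)(-16) = 205.02 m.
1° of latitude spans πR/180 = 111125 m, so Δφ = 205.02 / 111125 × 3600 = 6.642″.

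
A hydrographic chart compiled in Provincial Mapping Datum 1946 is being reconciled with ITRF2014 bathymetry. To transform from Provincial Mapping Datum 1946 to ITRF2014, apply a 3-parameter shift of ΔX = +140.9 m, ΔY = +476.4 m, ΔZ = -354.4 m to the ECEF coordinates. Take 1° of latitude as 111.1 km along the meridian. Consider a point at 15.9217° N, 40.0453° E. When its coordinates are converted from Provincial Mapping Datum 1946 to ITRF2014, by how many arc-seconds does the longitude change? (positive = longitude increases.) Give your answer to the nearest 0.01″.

Δλ = 9.23″

sin φ = 0.274323, cos φ = 0.961637, sin λ = 0.643393, cos λ = 0.765536.
East component: ΔE = −sin λ·ΔX + cos λ·ΔY = −(0.643393)(140.9) + (0.765536)(476.4) = 274.05 m.
1° of latitude spans 111100 m; at latitude φ, 1° of longitude spans that × cos φ = 106837.9 m, so Δλ = 274.05 / 106837.9 × 3600 = 9.234″.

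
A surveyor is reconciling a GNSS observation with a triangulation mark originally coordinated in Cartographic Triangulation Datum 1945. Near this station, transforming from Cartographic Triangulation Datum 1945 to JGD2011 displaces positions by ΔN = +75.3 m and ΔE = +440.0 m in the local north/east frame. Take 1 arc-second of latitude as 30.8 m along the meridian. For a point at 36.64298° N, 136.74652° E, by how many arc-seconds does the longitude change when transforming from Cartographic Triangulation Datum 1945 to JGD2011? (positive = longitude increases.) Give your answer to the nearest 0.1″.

At latitude 36.64298°, cos φ = 0.802370.
1″ of longitude at this latitude = 30.80 × cos φ = 24.7130 m, so Δλ = 440.0 / 24.7130 = 17.804″.

Δλ = 17.8″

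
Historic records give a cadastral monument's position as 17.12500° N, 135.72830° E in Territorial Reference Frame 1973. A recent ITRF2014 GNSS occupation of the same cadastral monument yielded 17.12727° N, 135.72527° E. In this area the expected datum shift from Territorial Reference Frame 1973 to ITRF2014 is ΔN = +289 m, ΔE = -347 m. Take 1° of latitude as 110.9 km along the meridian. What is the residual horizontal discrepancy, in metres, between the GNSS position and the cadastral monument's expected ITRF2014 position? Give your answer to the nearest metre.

Observed coordinate differences: Δφ = +0.00227°, Δλ = -0.00303°.
Converting to metres (1° lat = 110900 m, cos φ = 0.955665): observed ΔN = 251.7 m, observed ΔE = -321.1 m.
Subtracting the expected shift leaves a residual of 251.7 − (289) = -37.3 m north and -321.1 − (-347) = 25.9 m east.
Residual distance = √((-37.3)² + 25.9²) = 45.4 m.

45 m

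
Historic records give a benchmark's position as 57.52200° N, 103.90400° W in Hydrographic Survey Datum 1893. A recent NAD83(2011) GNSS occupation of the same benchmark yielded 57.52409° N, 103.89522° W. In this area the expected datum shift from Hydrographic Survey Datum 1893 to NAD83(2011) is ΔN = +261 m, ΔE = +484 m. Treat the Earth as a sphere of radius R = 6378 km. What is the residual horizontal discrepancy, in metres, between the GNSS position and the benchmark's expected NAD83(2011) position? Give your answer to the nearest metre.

50 m

Observed coordinate differences: Δφ = +0.00209°, Δλ = +0.00878°.
Converting to metres (1° lat = 111317 m, cos φ = 0.536976): observed ΔN = 232.7 m, observed ΔE = 524.8 m.
Subtracting the expected shift leaves a residual of 232.7 − (261) = -28.3 m north and 524.8 − (484) = 40.8 m east.
Residual distance = √((-28.3)² + 40.8²) = 49.7 m.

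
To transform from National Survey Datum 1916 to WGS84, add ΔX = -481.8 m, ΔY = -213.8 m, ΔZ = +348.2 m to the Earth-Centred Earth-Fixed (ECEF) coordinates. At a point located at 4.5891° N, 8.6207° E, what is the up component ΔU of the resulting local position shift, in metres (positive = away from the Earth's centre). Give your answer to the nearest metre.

At φ = 4.5891°, λ = 8.6207°: sin φ = 0.080009, cos φ = 0.996794, sin λ = 0.149893, cos λ = 0.988702.
ΔU = cos φ cos λ·ΔX + cos φ sin λ·ΔY + sin φ·ΔZ = (0.996794)(0.988702)(-481.8) + (0.996794)(0.149893)(-213.8) + (0.080009)(348.2) = -478.91 m.

ΔU = -479 m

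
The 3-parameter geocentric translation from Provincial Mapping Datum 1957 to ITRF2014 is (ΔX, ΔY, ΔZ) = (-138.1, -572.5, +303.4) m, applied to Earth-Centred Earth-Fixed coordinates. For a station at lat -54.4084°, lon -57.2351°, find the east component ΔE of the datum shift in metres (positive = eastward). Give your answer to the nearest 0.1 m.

ΔE = -426.0 m

The local east axis at (φ, λ) is (−sin λ, cos λ, 0), so ΔE = −sin(-57.2351°)·(-138.1) + cos(-57.2351°)·(-572.5) = -425.96 m.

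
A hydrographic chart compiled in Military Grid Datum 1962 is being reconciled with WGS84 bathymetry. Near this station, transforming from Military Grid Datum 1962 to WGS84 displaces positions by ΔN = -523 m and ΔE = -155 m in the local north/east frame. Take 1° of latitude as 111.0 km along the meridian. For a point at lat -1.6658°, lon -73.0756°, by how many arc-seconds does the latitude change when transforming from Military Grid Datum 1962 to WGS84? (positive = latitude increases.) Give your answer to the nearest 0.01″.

1° of latitude = 111.0 km, so Δφ = -523.0 / 111000 = -0.0047117° = -16.962″.

Δφ = -16.96″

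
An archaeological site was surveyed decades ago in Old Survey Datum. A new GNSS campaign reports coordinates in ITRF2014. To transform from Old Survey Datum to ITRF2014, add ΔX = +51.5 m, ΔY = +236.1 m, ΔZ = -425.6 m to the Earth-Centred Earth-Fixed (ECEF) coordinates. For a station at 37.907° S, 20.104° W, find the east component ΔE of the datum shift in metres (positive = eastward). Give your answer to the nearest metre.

At φ = -37.907°, λ = -20.104°: sin φ = -0.614382, cos φ = 0.789009, sin λ = -0.343725, cos λ = 0.939070.
ΔE = −sin λ·ΔX + cos λ·ΔY = −(-0.343725)·(51.5) + (0.939070)·(236.1) = 239.42 m.

ΔE = 239 m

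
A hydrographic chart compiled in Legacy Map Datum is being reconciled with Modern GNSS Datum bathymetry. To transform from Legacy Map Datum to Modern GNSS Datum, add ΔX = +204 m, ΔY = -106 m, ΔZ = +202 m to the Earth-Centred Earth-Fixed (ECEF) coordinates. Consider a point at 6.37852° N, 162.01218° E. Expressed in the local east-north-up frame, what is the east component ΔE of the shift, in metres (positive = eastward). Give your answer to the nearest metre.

ΔE = 38 m

At φ = 6.37852°, λ = 162.01218°: sin φ = 0.111096, cos φ = 0.993810, sin λ = 0.308815, cos λ = -0.951122.
ΔE = −sin λ·ΔX + cos λ·ΔY = −(0.308815)·(204) + (-0.951122)·(-106) = 37.82 m.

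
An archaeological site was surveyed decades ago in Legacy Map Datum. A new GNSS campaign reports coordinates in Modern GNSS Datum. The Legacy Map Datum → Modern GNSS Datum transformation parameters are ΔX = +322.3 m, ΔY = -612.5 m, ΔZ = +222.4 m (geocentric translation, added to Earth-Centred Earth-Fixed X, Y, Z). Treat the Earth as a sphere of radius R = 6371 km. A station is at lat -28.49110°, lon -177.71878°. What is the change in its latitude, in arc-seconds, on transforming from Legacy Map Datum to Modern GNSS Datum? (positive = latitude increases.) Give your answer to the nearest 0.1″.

sin φ = -0.477022, cos φ = 0.878891, sin λ = -0.039804, cos λ = -0.999207.
North component: ΔN = −sin φ cos λ·ΔX − sin φ sin λ·ΔY + cos φ·ΔZ = −(-0.477022)(-0.999207)(322.3) − (-0.477022)(-0.039804)(-612.5) + (0.878891)(222.4) = 53.47 m.
1° of latitude spans πR/180 = 111195 m, so Δφ = 53.47 / 111195 × 3600 = 1.731″.

Δφ = 1.7″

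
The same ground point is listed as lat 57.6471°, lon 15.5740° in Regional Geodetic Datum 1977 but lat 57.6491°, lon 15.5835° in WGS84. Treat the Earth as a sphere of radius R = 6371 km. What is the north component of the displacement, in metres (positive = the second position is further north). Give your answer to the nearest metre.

Δφ = 57.6491° − 57.6471° = +0.0020°; Δλ = 15.5835° − 15.5740° = +0.0095°.
1° along a meridian = πR/180 = 111195 m.
ΔN = Δφ × 111195 = 222.4 m; ΔE = Δλ × 111195 × cos(57.6471°) = +0.0095 × 111195 × 0.535133 = 565.3 m.

ΔN = 222 m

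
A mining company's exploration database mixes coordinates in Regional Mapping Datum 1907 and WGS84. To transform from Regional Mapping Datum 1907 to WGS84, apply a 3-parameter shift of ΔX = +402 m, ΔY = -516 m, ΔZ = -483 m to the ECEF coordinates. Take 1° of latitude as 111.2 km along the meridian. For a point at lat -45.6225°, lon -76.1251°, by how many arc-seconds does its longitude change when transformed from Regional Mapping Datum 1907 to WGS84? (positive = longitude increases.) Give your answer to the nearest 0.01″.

sin φ = -0.714747, cos φ = 0.699383, sin λ = -0.970822, cos λ = 0.239803.
East component: ΔE = −sin λ·ΔX + cos λ·ΔY = −(-0.970822)(402) + (0.239803)(-516) = 266.53 m.
1° of latitude spans 111200 m; at latitude φ, 1° of longitude spans that × cos φ = 77771.4 m, so Δλ = 266.53 / 77771.4 × 3600 = 12.338″.

Δλ = 12.34″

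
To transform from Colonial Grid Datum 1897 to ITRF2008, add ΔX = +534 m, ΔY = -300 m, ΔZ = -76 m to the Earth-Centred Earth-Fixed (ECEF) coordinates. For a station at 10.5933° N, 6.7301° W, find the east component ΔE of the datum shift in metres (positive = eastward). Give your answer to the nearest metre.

ΔE = -235 m

At φ = 10.5933°, λ = -6.7301°: sin φ = 0.183836, cos φ = 0.982957, sin λ = -0.117192, cos λ = 0.993109.
ΔE = −sin λ·ΔX + cos λ·ΔY = −(-0.117192)·(534) + (0.993109)·(-300) = -235.35 m.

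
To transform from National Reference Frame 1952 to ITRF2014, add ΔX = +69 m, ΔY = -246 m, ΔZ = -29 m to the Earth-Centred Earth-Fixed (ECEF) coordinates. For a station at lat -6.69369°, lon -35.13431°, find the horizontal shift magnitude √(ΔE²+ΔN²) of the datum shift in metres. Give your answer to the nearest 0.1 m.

The local east axis at (φ, λ) is (−sin λ, cos λ, 0), so ΔE = −sin(-35.13431°)·69 + cos(-35.13431°)·(-246) = -161.47 m.
The local north axis is (−sin φ cos λ, −sin φ sin λ, cos φ), giving ΔN = 6.577 + 16.502 − 28.802 = -5.72 m.
Horizontal magnitude = √(ΔE² + ΔN²) = √((-161.47)² + (-5.72)²) = 161.57 m.

161.6 m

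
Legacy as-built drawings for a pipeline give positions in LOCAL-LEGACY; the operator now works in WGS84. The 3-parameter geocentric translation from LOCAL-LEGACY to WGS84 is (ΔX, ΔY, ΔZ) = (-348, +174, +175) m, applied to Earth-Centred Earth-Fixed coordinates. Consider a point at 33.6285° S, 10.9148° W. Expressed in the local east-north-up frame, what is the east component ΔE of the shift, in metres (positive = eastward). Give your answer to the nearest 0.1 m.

ΔE = 105.0 m

At φ = -33.6285°, λ = -10.9148°: sin φ = -0.553806, cos φ = 0.832646, sin λ = -0.189349, cos λ = 0.981910.
ΔE = −sin λ·ΔX + cos λ·ΔY = −(-0.189349)·(-348) + (0.981910)·(174) = 104.96 m.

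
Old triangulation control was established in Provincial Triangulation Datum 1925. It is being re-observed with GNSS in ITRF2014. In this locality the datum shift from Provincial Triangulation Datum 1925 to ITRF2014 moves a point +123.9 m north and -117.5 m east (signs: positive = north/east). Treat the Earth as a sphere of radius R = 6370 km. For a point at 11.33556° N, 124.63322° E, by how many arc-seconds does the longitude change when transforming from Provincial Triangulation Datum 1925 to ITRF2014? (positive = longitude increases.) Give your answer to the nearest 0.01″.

Δλ = -3.88″

At latitude 11.33556°, cos φ = 0.980493.
One radian of longitude at latitude φ spans R cos φ, so Δλ = ΔE / (R cos φ) = -117.5 / (6370000 × 0.980493) = -1.8813e-05 rad = -3.880″.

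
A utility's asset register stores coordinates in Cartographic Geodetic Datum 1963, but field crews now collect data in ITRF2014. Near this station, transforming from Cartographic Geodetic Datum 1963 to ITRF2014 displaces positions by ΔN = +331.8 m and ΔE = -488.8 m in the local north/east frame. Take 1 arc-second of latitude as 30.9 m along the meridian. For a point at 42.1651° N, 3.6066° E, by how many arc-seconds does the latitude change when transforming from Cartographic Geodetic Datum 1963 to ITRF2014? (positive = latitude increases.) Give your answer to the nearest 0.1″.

Δφ = 10.7″

1″ of latitude = 30.90 m, so Δφ = 331.8 / 30.90 = 10.738″.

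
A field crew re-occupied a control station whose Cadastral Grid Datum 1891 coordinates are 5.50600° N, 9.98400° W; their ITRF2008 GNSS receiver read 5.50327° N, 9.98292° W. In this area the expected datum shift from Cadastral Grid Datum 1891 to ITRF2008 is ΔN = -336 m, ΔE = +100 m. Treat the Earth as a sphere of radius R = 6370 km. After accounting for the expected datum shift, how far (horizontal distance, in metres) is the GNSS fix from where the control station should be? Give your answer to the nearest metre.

Observed coordinate differences: Δφ = -0.00273°, Δλ = +0.00108°.
Converting to metres (1° lat = 111177 m, cos φ = 0.995386): observed ΔN = -303.5 m, observed ΔE = 119.5 m.
Subtracting the expected shift leaves a residual of -303.5 − (-336) = 32.5 m north and 119.5 − (100) = 19.5 m east.
Residual distance = √(32.5² + 19.5²) = 37.9 m.

38 m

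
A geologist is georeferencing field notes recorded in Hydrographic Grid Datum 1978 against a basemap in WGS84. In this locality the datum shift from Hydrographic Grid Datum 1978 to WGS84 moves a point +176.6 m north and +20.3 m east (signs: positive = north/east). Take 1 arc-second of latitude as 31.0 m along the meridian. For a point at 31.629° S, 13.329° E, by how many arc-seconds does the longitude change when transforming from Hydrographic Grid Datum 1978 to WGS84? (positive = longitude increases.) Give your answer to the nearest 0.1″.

At latitude -31.629°, cos φ = 0.851462.
1″ of longitude at this latitude = 31.00 × cos φ = 26.3953 m, so Δλ = 20.3 / 26.3953 = 0.769″.

Δλ = 0.8″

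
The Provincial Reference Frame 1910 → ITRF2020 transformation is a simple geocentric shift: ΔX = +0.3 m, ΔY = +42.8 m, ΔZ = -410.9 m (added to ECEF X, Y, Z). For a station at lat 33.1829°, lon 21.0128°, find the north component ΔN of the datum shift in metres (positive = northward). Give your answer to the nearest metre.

ΔN = -352 m

At φ = 33.1829°, λ = 21.0128°: sin φ = 0.547313, cos φ = 0.836928, sin λ = 0.358577, cos λ = 0.933500.
ΔN = −sin φ cos λ·ΔX − sin φ sin λ·ΔY + cos φ·ΔZ = −(0.547313)(0.933500)(0.3) − (0.547313)(0.358577)(42.8) + (0.836928)(-410.9) = -352.45 m.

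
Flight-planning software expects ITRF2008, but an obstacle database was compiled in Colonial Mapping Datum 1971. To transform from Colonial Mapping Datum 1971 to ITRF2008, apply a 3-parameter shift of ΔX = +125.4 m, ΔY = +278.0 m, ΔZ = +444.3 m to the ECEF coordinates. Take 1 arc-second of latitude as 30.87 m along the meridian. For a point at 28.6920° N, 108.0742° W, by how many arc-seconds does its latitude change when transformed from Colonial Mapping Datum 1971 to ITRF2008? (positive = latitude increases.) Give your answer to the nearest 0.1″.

sin φ = 0.480101, cos φ = 0.877213, sin λ = -0.950656, cos λ = -0.310248.
North component: ΔN = −sin φ cos λ·ΔX − sin φ sin λ·ΔY + cos φ·ΔZ = −(0.480101)(-0.310248)(125.4) − (0.480101)(-0.950656)(278.0) + (0.877213)(444.3) = 535.31 m.
1° of latitude spans 3600 × 30.87 = 111132 m, so Δφ = 535.31 / 111132 × 3600 = 17.341″.

Δφ = 17.3″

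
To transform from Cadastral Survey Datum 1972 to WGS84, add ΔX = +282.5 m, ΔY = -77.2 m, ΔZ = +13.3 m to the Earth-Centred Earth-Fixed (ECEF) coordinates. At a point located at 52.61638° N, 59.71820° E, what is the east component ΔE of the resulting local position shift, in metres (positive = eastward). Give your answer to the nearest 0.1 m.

ΔE = -282.9 m

The local east axis at (φ, λ) is (−sin λ, cos λ, 0), so ΔE = −sin(59.71820°)·282.5 + cos(59.71820°)·(-77.2) = -282.88 m.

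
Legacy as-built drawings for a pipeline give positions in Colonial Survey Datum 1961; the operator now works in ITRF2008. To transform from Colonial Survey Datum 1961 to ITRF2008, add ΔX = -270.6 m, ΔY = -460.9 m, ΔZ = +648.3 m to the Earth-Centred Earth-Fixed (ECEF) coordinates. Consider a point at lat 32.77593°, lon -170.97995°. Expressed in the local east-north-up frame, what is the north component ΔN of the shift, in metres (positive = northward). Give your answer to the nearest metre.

ΔN = 361 m

The local north axis is (−sin φ cos λ, −sin φ sin λ, cos φ), giving ΔN = -144.679 − 39.118 + 545.087 = 361.29 m.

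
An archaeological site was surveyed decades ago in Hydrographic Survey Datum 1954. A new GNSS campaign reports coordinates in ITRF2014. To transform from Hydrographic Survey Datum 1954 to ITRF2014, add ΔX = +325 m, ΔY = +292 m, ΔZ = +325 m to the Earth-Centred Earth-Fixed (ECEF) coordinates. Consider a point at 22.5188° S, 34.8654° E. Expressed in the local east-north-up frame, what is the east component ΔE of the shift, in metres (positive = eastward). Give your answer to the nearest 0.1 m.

At φ = -22.5188°, λ = 34.8654°: sin φ = -0.382987, cos φ = 0.923754, sin λ = 0.571650, cos λ = 0.820497.
ΔE = −sin λ·ΔX + cos λ·ΔY = −(0.571650)·(325) + (0.820497)·(292) = 53.80 m.

ΔE = 53.8 m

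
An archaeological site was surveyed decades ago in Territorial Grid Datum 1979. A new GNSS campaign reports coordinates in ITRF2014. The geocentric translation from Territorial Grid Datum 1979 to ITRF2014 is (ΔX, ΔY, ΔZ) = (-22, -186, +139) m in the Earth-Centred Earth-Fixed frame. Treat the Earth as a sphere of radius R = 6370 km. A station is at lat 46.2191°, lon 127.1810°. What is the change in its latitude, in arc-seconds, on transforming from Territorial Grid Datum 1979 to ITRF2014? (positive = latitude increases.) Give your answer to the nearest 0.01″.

sin φ = 0.721991, cos φ = 0.691903, sin λ = 0.796730, cos λ = -0.604335.
North component: ΔN = −sin φ cos λ·ΔX − sin φ sin λ·ΔY + cos φ·ΔZ = −(0.721991)(-0.604335)(-22) − (0.721991)(0.796730)(-186) + (0.691903)(139) = 193.57 m.
1° of latitude spans πR/180 = 111177 m, so Δφ = 193.57 / 111177 × 3600 = 6.268″.

Δφ = 6.27″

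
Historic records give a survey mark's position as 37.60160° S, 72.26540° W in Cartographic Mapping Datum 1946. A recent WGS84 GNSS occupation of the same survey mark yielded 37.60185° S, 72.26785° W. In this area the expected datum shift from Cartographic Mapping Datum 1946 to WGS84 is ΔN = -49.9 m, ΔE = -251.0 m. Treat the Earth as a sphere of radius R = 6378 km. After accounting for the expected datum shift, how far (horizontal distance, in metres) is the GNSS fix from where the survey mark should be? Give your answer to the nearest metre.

Observed coordinate differences: Δφ = -0.00025°, Δλ = -0.00245°.
Converting to metres (1° lat = 111317 m, cos φ = 0.792273): observed ΔN = -27.8 m, observed ΔE = -216.1 m.
Subtracting the expected shift leaves a residual of -27.8 − (-49.9) = 22.1 m north and -216.1 − (-251.0) = 34.9 m east.
Residual distance = √(22.1² + 34.9²) = 41.3 m.

41 m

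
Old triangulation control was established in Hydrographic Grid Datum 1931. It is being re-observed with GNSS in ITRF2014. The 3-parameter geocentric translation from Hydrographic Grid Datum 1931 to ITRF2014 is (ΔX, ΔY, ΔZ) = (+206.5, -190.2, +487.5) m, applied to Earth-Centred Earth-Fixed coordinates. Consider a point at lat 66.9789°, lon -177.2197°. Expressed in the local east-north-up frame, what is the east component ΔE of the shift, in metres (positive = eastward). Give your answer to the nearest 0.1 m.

ΔE = 200.0 m

At φ = 66.9789°, λ = -177.2197°: sin φ = 0.920361, cos φ = 0.391070, sin λ = -0.048506, cos λ = -0.998823.
ΔE = −sin λ·ΔX + cos λ·ΔY = −(-0.048506)·(206.5) + (-0.998823)·(-190.2) = 199.99 m.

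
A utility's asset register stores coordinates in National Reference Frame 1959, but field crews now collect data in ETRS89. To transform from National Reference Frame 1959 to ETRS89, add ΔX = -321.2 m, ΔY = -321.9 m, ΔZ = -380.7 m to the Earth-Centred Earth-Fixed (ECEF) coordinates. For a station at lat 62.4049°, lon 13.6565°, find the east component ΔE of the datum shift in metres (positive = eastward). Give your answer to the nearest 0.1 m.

ΔE = -237.0 m

The local east axis at (φ, λ) is (−sin λ, cos λ, 0), so ΔE = −sin(13.6565°)·(-321.2) + cos(13.6565°)·(-321.9) = -236.96 m.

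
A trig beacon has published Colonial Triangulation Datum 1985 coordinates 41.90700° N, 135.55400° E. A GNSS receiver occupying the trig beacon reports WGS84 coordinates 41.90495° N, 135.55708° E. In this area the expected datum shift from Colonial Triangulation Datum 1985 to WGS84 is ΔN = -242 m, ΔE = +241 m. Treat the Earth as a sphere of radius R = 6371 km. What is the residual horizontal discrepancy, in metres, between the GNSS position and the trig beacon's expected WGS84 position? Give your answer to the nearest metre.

Observed coordinate differences: Δφ = -0.00205°, Δλ = +0.00308°.
Converting to metres (1° lat = 111195 m, cos φ = 0.744230): observed ΔN = -227.9 m, observed ΔE = 254.9 m.
Subtracting the expected shift leaves a residual of -227.9 − (-242) = 14.1 m north and 254.9 − (241) = 13.9 m east.
Residual distance = √(14.1² + 13.9²) = 19.8 m.

20 m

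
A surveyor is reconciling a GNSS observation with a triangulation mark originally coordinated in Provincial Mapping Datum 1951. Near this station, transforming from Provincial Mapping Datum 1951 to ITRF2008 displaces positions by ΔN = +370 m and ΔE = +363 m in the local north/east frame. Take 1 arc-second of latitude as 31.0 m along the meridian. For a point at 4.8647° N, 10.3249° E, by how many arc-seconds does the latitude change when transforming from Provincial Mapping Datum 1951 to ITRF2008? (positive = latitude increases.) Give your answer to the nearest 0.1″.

1″ of latitude = 31.00 m, so Δφ = 370.0 / 31.00 = 11.935″.

Δφ = 11.9″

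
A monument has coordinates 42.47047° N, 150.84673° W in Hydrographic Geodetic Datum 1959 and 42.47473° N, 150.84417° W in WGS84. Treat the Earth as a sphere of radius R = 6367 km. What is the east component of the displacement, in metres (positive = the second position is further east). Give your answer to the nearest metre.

Δφ = 42.47473° − 42.47047° = +0.00426°; Δλ = -150.84417° − -150.84673° = +0.00256°.
1° along a meridian = πR/180 = 111125 m.
ΔN = Δφ × 111125 = 473.4 m; ΔE = Δλ × 111125 × cos(42.47047°) = +0.00256 × 111125 × 0.737625 = 209.8 m.

ΔE = 210 m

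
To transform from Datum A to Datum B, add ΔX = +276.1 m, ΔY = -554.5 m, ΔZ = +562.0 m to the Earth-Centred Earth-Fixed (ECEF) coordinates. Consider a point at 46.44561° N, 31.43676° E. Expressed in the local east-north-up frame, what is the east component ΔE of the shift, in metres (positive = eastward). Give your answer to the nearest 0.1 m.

ΔE = -617.1 m

The local east axis at (φ, λ) is (−sin λ, cos λ, 0), so ΔE = −sin(31.43676°)·276.1 + cos(31.43676°)·(-554.5) = -617.11 m.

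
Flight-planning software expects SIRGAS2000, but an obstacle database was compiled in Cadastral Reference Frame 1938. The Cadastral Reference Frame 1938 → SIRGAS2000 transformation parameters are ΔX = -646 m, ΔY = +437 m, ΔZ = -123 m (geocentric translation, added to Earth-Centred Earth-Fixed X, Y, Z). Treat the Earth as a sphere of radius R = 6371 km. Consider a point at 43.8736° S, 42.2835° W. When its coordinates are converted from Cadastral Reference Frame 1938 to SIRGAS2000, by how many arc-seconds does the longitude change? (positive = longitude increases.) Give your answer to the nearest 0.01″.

sin φ = -0.693070, cos φ = 0.720871, sin λ = -0.672799, cos λ = 0.739825.
East component: ΔE = −sin λ·ΔX + cos λ·ΔY = −(-0.672799)(-646) + (0.739825)(437) = -111.32 m.
1° of latitude spans πR/180 = 111195 m; at latitude φ, 1° of longitude spans that × cos φ = 80157.1 m, so Δλ = -111.32 / 80157.1 × 3600 = -5.000″.

Δλ = -5.00″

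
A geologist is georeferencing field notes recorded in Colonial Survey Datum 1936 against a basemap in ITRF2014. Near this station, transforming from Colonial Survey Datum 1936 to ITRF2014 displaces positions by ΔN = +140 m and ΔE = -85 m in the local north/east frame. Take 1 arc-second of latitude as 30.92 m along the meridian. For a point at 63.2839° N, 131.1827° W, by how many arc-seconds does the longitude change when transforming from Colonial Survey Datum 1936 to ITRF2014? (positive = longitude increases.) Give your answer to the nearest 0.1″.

At latitude 63.2839°, cos φ = 0.449570.
1″ of longitude at this latitude = 30.92 × cos φ = 13.9007 m, so Δλ = -85.0 / 13.9007 = -6.115″.

Δλ = -6.1″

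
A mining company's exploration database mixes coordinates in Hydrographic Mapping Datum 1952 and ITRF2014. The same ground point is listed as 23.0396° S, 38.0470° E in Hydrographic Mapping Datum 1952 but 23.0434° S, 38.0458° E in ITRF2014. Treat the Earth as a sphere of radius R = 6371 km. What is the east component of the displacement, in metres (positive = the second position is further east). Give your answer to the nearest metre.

ΔE = -123 m

Δφ = -23.0434° − -23.0396° = -0.0038°; Δλ = 38.0458° − 38.0470° = -0.0012°.
1° along a meridian = πR/180 = 111195 m.
ΔN = Δφ × 111195 = -422.5 m; ΔE = Δλ × 111195 × cos(-23.0396°) = -0.0012 × 111195 × 0.920235 = -122.8 m.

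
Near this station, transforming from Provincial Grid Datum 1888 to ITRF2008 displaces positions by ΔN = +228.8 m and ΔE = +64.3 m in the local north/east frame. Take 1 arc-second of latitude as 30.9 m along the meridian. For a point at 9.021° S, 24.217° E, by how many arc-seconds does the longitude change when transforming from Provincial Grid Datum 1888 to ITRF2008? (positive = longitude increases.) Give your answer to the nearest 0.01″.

At latitude -9.021°, cos φ = 0.987631.
1″ of longitude at this latitude = 30.90 × cos φ = 30.5178 m, so Δλ = 64.3 / 30.5178 = 2.107″.

Δλ = 2.11″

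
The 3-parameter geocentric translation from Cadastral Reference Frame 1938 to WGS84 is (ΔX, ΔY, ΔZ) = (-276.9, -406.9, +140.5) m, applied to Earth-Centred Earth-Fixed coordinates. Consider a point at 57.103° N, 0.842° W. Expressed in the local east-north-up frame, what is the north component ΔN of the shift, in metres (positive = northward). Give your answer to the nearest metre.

The local north axis is (−sin φ cos λ, −sin φ sin λ, cos φ), giving ΔN = 232.474 − 5.021 + 76.310 = 303.76 m.

ΔN = 304 m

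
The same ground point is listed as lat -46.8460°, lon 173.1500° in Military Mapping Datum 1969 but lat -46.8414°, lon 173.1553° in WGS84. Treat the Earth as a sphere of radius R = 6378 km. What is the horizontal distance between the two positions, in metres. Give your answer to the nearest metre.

Δφ = -46.8414° − -46.8460° = +0.0046°; Δλ = 173.1553° − 173.1500° = +0.0053°.
1° along a meridian = πR/180 = 111317 m.
ΔN = Δφ × 111317 = 512.1 m; ΔE = Δλ × 111317 × cos(-46.8460°) = +0.0053 × 111317 × 0.683962 = 403.5 m.
Distance = √(ΔE² + ΔN²) = √(403.5² + 512.1²) = 651.9 m.

652 m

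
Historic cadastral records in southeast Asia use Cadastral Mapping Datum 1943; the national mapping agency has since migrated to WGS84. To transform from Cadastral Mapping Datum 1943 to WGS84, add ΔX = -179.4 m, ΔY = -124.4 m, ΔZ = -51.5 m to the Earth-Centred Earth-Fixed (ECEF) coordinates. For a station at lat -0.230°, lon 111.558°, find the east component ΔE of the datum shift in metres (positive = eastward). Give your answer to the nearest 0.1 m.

ΔE = 212.6 m

At φ = -0.230°, λ = 111.558°: sin φ = -0.004014, cos φ = 0.999992, sin λ = 0.930046, cos λ = -0.367443.
ΔE = −sin λ·ΔX + cos λ·ΔY = −(0.930046)·(-179.4) + (-0.367443)·(-124.4) = 212.56 m.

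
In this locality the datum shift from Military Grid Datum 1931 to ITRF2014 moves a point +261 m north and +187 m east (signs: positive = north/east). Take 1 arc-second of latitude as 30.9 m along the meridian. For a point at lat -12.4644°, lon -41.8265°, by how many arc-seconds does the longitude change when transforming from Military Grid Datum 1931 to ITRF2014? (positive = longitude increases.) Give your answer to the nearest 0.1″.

At latitude -12.4644°, cos φ = 0.976430.
1″ of longitude at this latitude = 30.90 × cos φ = 30.1717 m, so Δλ = 187.0 / 30.1717 = 6.198″.

Δλ = 6.2″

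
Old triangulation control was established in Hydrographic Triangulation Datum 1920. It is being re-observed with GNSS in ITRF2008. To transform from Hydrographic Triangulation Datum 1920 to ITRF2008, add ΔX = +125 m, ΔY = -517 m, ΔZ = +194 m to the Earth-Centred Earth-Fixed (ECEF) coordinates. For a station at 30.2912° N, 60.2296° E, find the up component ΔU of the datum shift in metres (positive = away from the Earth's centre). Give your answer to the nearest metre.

At φ = 30.2912°, λ = 60.2296°: sin φ = 0.504395, cos φ = 0.863473, sin λ = 0.868022, cos λ = 0.496526.
ΔU = cos φ cos λ·ΔX + cos φ sin λ·ΔY + sin φ·ΔZ = (0.863473)(0.496526)(125) + (0.863473)(0.868022)(-517) + (0.504395)(194) = -236.05 m.

ΔU = -236 m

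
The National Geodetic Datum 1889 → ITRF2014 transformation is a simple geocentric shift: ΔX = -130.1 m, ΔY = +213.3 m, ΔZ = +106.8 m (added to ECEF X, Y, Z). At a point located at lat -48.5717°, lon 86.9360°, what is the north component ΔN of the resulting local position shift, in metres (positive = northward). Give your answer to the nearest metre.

The local north axis is (−sin φ cos λ, −sin φ sin λ, cos φ), giving ΔN = -5.214 + 159.700 + 70.668 = 225.15 m.

ΔN = 225 m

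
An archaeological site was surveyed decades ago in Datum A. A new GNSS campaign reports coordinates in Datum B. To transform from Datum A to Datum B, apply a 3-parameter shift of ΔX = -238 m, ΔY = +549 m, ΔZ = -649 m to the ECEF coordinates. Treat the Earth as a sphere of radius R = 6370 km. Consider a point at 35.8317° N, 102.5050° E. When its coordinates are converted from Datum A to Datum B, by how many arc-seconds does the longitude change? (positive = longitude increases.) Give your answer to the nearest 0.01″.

sin φ = 0.585406, cos φ = 0.810740, sin λ = 0.976277, cos λ = -0.216525.
East component: ΔE = −sin λ·ΔX + cos λ·ΔY = −(0.976277)(-238) + (-0.216525)(549) = 113.48 m.
1° of latitude spans πR/180 = 111177 m; at latitude φ, 1° of longitude spans that × cos φ = 90136.0 m, so Δλ = 113.48 / 90136.0 × 3600 = 4.532″.

Δλ = 4.53″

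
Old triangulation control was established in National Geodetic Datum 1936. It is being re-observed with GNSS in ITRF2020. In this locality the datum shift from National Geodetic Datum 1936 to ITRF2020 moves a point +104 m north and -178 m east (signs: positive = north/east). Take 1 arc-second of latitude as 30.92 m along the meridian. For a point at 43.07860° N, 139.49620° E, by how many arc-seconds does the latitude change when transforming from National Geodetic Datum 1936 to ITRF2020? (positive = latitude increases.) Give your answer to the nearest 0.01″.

1″ of latitude = 30.92 m, so Δφ = 104.0 / 30.92 = 3.364″.

Δφ = 3.36″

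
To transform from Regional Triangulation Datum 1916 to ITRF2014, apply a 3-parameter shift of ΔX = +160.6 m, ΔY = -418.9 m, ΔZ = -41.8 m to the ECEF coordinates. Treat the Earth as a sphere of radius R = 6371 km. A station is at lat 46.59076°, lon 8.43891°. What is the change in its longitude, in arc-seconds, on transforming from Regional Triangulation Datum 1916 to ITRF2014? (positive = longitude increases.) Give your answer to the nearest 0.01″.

Δλ = -20.63″

sin φ = 0.726464, cos φ = 0.687205, sin λ = 0.146755, cos λ = 0.989173.
East component: ΔE = −sin λ·ΔX + cos λ·ΔY = −(0.146755)(160.6) + (0.989173)(-418.9) = -437.93 m.
1° of latitude spans πR/180 = 111195 m; at latitude φ, 1° of longitude spans that × cos φ = 76413.7 m, so Δλ = -437.93 / 76413.7 × 3600 = -20.632″.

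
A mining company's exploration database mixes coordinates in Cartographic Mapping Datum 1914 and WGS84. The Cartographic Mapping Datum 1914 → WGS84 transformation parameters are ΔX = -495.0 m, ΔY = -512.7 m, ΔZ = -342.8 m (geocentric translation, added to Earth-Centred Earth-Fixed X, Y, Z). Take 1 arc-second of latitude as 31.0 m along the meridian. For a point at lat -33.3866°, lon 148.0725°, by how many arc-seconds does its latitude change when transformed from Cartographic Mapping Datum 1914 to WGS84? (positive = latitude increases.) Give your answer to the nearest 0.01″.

Δφ = -6.59″

sin φ = -0.550285, cos φ = 0.834977, sin λ = 0.528846, cos λ = -0.848718.
North component: ΔN = −sin φ cos λ·ΔX − sin φ sin λ·ΔY + cos φ·ΔZ = −(-0.550285)(-0.848718)(-495.0) − (-0.550285)(0.528846)(-512.7) + (0.834977)(-342.8) = -204.25 m.
1° of latitude spans 3600 × 31.00 = 111600 m, so Δφ = -204.25 / 111600 × 3600 = -6.589″.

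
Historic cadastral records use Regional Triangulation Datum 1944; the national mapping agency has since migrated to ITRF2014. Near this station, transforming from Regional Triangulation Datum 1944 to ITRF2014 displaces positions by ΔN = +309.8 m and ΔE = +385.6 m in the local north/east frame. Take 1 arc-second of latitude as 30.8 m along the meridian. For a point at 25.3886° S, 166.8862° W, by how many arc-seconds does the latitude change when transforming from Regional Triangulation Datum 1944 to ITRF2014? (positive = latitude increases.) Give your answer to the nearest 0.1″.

1″ of latitude = 30.80 m, so Δφ = 309.8 / 30.80 = 10.058″.

Δφ = 10.1″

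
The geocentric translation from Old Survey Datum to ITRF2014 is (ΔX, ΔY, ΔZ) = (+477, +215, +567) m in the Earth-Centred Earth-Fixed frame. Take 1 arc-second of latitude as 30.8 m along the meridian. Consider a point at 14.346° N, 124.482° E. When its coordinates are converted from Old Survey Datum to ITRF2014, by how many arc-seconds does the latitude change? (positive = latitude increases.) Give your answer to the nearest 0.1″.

sin φ = 0.247777, cos φ = 0.968817, sin λ = 0.824304, cos λ = -0.566147.
North component: ΔN = −sin φ cos λ·ΔX − sin φ sin λ·ΔY + cos φ·ΔZ = −(0.247777)(-0.566147)(477) − (0.247777)(0.824304)(215) + (0.968817)(567) = 572.32 m.
1° of latitude spans 3600 × 30.80 = 110880 m, so Δφ = 572.32 / 110880 × 3600 = 18.582″.

Δφ = 18.6″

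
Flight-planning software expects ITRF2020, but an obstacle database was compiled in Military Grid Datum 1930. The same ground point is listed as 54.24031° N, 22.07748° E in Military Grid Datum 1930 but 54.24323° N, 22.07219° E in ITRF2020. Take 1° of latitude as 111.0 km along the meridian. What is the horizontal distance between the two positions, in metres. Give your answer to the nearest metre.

Δφ = 54.24323° − 54.24031° = +0.00292°; Δλ = 22.07219° − 22.07748° = -0.00529°.
ΔN = Δφ × 111000 = 324.1 m; ΔE = Δλ × 111000 × cos(54.24031°) = -0.00529 × 111000 × 0.584387 = -343.1 m.
Distance = √(ΔE² + ΔN²) = √((-343.1)² + 324.1²) = 472.0 m.

472 m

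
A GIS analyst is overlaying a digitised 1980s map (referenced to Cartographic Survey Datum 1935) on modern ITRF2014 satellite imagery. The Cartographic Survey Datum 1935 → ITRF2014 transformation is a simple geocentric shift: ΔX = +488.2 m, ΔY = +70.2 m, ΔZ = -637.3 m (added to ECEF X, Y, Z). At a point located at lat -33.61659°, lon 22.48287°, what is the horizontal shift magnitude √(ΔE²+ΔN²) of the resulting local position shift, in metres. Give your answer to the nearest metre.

At φ = -33.61659°, λ = 22.48287°: sin φ = -0.553633, cos φ = 0.832761, sin λ = 0.382407, cos λ = 0.923994.
ΔE = −sin λ·ΔX + cos λ·ΔY = −(0.382407)·(488.2) + (0.923994)·(70.2) = -121.83 m.
ΔN = −sin φ cos λ·ΔX − sin φ sin λ·ΔY + cos φ·ΔZ = −(-0.553633)(0.923994)(488.2) − (-0.553633)(0.382407)(70.2) + (0.832761)(-637.3) = -266.12 m.
Horizontal magnitude = √(ΔE² + ΔN²) = √((-121.83)² + (-266.12)²) = 292.68 m.

293 m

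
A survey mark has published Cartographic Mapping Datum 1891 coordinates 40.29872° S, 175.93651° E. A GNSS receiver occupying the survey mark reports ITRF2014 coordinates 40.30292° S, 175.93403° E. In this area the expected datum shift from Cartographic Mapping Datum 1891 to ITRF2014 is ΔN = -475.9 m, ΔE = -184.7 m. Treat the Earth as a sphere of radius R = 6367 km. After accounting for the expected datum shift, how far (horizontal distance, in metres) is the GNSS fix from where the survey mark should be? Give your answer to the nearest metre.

Observed coordinate differences: Δφ = -0.00420°, Δλ = -0.00248°.
Converting to metres (1° lat = 111125 m, cos φ = 0.762683): observed ΔN = -466.7 m, observed ΔE = -210.2 m.
Subtracting the expected shift leaves a residual of -466.7 − (-475.9) = 9.2 m north and -210.2 − (-184.7) = -25.5 m east.
Residual distance = √(9.2² + (-25.5)²) = 27.1 m.

27 m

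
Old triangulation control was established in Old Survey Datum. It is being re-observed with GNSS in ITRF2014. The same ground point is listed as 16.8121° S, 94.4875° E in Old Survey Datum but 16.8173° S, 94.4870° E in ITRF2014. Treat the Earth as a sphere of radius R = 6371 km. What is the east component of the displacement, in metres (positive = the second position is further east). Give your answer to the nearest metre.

ΔE = -53 m

Δφ = -16.8173° − -16.8121° = -0.0052°; Δλ = 94.4870° − 94.4875° = -0.0005°.
1° along a meridian = πR/180 = 111195 m.
ΔN = Δφ × 111195 = -578.2 m; ΔE = Δλ × 111195 × cos(-16.8121°) = -0.0005 × 111195 × 0.957258 = -53.2 m.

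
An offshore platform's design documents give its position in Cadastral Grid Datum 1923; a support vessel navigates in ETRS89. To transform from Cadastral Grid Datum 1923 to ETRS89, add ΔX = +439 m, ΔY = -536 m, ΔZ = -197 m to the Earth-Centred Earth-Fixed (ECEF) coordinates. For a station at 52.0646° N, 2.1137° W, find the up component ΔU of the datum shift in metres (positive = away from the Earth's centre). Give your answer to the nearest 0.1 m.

ΔU = 126.5 m

The local up (radial) axis is (cos φ cos λ, cos φ sin λ, sin φ), giving ΔU = 269.702 + 12.154 − 155.375 = 126.48 m.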